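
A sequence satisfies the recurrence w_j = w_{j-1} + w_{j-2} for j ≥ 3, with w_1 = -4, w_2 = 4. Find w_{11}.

84

Compute successive terms:
w_3 = 0; w_4 = 4; w_5 = 4; w_6 = 8; w_7 = 12; w_8 = 20; w_9 = 32; w_{10} = 52; w_{11} = 84.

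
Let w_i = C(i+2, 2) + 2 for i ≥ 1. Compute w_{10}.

68

C(12, 2) = 66, so w_{10} = 68.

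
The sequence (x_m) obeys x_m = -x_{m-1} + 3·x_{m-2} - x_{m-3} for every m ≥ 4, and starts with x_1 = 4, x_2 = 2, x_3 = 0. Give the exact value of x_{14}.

Iterate the recurrence:
x_4 = 2;  x_5 = -4;  x_6 = 10;  …;  x_{11} = -816;  x_{12} = 1970;  x_{13} = -4756;  x_{14} = 11482.

11482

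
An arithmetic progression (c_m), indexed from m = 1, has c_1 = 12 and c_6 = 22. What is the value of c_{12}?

34

Common difference d = (22 - 12) / (6 - 1) = 2.
c_m = 12 + (m - 1)·2.
c_{12} = 12 + 11·2 = 34.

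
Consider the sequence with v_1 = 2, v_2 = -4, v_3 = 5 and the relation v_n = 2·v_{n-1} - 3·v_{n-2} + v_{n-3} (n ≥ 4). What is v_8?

Step forward from the initial values:
v_4 = 24, v_5 = 29, v_6 = -9, v_7 = -81, v_8 = -106.

-106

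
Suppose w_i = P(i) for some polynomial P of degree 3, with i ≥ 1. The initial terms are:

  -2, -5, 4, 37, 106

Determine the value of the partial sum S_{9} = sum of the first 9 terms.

2394

1st diffs: -3, 9, 33, 69.
2nd diffs: 12, 24, 36.
3rd diffs: 12, 12 (constant).
Newton forward-difference form: w_i = -2 + (-3)·C(i-1,1) + 12·C(i-1,2) + 12·C(i-1,3).
Continuing: 223, 400, 649, 982.
Summing i = 1..9 (9 terms) gives 2394.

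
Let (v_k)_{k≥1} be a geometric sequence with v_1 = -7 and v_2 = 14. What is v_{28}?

Common ratio r = -2.
v_k = (-7)·(-2)^(k-1).
v_{28} = (-7)·(-2)^27 = 939524096.

939524096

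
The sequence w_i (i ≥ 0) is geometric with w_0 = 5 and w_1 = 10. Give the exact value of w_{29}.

Common ratio r = 2.
w_i = 5·2^(i-0).
w_{29} = 5·2^29 = 2684354560.

2684354560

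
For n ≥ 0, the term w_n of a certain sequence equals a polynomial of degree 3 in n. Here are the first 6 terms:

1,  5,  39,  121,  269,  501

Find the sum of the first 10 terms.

7570

1st diffs: 4, 34, 82, 148, 232.
2nd diffs: 30, 48, 66, 84.
3rd diffs: 18, 18, 18 (constant).
Newton forward-difference form: w_n = 1 + 4·C(n,1) + 30·C(n,2) + 18·C(n,3).
Continuing: 835, 1289, 1881, 2629.
Summing n = 0..9 (10 terms) gives 7570.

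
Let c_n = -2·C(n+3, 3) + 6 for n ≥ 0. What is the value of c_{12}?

-904

C(15, 3) = 455, so c_{12} = -904.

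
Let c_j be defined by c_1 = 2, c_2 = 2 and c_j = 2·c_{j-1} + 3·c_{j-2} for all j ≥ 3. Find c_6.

242

Applying the relation repeatedly:
c_3 = 10  c_4 = 26  c_5 = 82  c_6 = 242.
(Characteristic roots are 3 and -1.)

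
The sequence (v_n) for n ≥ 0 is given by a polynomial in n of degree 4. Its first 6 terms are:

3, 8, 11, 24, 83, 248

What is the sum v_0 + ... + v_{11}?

24874

1st diffs: 5, 3, 13, 59, 165.
2nd diffs: -2, 10, 46, 106.
3rd diffs: 12, 36, 60.
4th diffs: 24, 24 (constant).
Newton forward-difference form: v_n = 3 + 5·C(n,1) + (-2)·C(n,2) + 12·C(n,3) + 24·C(n,4).
Continuing: …, 603, 1256, 2339, 4008, …, v_{11} = 9848.
Summing n = 0..11 (12 terms) gives 24874.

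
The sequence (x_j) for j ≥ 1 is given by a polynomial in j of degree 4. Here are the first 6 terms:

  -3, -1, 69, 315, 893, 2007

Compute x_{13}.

1st diffs: 2, 70, 246, 578, 1114.
2nd diffs: 68, 176, 332, 536.
3rd diffs: 108, 156, 204.
4th diffs: 48, 48 (constant).
So x_j = 2j^4 - 2j^3 - 4j^2 - 2j + 3.
Evaluating at j = 13 gives x_{13} = 52029.

52029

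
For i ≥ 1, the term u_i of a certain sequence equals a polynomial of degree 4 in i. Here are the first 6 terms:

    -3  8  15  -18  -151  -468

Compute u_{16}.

1st diffs: 11, 7, -33, -133, -317.
2nd diffs: -4, -40, -100, -184.
3rd diffs: -36, -60, -84.
4th diffs: -24, -24 (constant).
Newton forward-difference form: u_i = -3 + 11·C(i-1,1) + (-4)·C(i-1,2) + (-36)·C(i-1,3) + (-24)·C(i-1,4).
At i = 16: i-1 = 15, so u_{16} = -3 + 165 - 420 - 16380 - 32760 = -49398.

-49398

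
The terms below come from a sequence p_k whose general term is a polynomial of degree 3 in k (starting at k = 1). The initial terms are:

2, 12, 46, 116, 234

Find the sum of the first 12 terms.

11904

1st diffs: 10, 34, 70, 118.
2nd diffs: 24, 36, 48.
3rd diffs: 12, 12 (constant).
Newton forward-difference form: p_k = 2 + 10·C(k-1,1) + 24·C(k-1,2) + 12·C(k-1,3).
Continuing: …, 412, 662, 996, 1426, …, p_{12} = 3412.
Summing k = 1..12 (12 terms) gives 11904.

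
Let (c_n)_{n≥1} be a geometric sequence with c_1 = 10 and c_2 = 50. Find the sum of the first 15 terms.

76293945310

Common ratio r = 5.
c_n = 10·5^(n-1).
S = 10·(5^15 - 1)/(5 - 1) = 10·(30517578125 - 1)/(4) = 76293945310.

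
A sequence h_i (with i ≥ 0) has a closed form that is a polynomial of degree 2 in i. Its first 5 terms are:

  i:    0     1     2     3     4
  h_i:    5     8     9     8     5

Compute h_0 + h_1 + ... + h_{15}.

1st diffs: 3, 1, -1, -3.
2nd diffs: -2, -2, -2 (constant).
So h_i = -i^2 + 4i + 5.
Continuing: …, 0, -7, -16, -27, …, h_{15} = -160.
Summing i = 0..15 (16 terms) gives -680.

-680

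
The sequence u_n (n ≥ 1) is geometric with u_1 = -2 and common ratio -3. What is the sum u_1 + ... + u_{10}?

u_n = (-2)·(-3)^(n-1).
S = (-2)·((-3)^10 - 1)/(-3 - 1) = (-2)·(59049 - 1)/(-4) = 29524.

29524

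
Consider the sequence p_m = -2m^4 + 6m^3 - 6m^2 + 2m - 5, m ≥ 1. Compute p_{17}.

-139269

p_{17} = -2·17^4 + 6·17^3 - 6·17^2 + 2·17 - 5 = -139269.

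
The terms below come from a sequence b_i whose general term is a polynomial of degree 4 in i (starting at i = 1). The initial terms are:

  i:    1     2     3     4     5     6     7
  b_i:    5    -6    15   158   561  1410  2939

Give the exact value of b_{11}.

1st diffs: -11, 21, 143, 403, 849, 1529.
2nd diffs: 32, 122, 260, 446, 680.
3rd diffs: 90, 138, 186, 234.
4th diffs: 48, 48, 48 (constant).
So b_i = 2i^4 - 5i^3 - 4i^2 + 6i + 6.
Evaluating at i = 11 gives b_{11} = 22215.

22215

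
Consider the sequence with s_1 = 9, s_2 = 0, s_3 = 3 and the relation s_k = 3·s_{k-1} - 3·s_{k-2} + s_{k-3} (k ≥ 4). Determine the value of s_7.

135

Iterate the recurrence:
s_4 = 18  s_5 = 45  s_6 = 84  s_7 = 135.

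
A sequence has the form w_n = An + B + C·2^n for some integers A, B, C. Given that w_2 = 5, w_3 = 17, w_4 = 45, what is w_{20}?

At n = 2, 3, 4: 2A + B + 4C = 5; 3A + B + 8C = 17; 4A + B + 16C = 45.
Subtracting the first from the second: A + 4C = 12.
Subtracting the second from the third: A + 8C = 28.
Solving: C = 4, A = -4, then B = -3.
Therefore w_{20} = -80 + (-3) + 4·1048576 = 4194221.

4194221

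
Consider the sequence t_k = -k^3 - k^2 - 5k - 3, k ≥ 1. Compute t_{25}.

t_{25} = -1·25^3 - 1·25^2 - 5·25 - 3 = -16378.

-16378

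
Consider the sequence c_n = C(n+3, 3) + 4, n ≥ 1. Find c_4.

C(7, 3) = 35, so c_4 = 39.

39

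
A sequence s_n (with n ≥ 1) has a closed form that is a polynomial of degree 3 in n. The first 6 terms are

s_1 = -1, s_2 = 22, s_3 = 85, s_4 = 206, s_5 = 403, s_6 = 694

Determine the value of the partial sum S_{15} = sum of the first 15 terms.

45170

1st diffs: 23, 63, 121, 197, 291.
2nd diffs: 40, 58, 76, 94.
3rd diffs: 18, 18, 18 (constant).
Newton forward-difference form: s_n = -1 + 23·C(n-1,1) + 40·C(n-1,2) + 18·C(n-1,3).
Continuing: …, 1097, 1630, 2311, 3158, …, s_{15} = 10513.
Summing n = 1..15 (15 terms) gives 45170.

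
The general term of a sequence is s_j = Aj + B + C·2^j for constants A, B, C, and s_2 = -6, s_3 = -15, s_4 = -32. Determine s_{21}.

-4194321

Write the equations: 2A + B + 4C = -6; 3A + B + 8C = -15; 4A + B + 16C = -32.
Subtracting the first from the second: A + 4C = -9.
Subtracting the second from the third: A + 8C = -17.
Solving: C = -2, A = -1, then B = 4.
So s_j = -1·j + 4 + (-2)·2^j; at j=21 this is -4194321.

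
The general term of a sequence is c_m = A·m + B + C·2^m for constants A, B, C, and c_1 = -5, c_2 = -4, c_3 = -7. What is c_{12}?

-8138

Plug in m = 1, 2, 3: A + B + 2C = -5; 2A + B + 4C = -4; 3A + B + 8C = -7.
Subtracting the first from the second: A + 2C = 1.
Subtracting the second from the third: A + 4C = -3.
Solving: C = -2, A = 5, then B = -6.
Therefore c_{12} = 60 + (-6) + (-2)·4096 = -8138.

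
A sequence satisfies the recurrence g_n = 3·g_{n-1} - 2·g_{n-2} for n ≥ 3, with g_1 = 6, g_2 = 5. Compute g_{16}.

-32761

Iterate the recurrence:
g_3 = 3  g_4 = -1  g_5 = -9  …  g_{13} = -4089  g_{14} = -8185  g_{15} = -16377  g_{16} = -32761.
(Characteristic roots are 2 and 1.)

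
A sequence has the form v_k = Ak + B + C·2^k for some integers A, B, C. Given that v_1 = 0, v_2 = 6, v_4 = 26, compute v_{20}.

The three given values yield: A + B + 2C = 0; 2A + B + 4C = 6; 4A + B + 16C = 26.
Subtracting the first from the second: A + 2C = 6.
Subtracting the second from the third: 2A + 12C = 20.
Solving: C = 1, A = 4, then B = -6.
Therefore v_{20} = 80 + (-6) + 1·1048576 = 1048650.

1048650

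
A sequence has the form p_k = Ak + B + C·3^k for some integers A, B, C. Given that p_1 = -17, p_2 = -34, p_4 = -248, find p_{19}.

-3486784391

The three given values yield: A + B + 3C = -17; 2A + B + 9C = -34; 4A + B + 81C = -248.
Subtracting the first from the second: A + 6C = -17.
Subtracting the second from the third: 2A + 72C = -214.
Solving: C = -3, A = 1, then B = -9.
Hence p_{19} = 1·19 + (-9) + (-3)·1162261467 = -3486784391.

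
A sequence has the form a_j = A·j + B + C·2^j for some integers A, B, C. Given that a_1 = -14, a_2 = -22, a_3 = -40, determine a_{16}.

-327654

At j = 1, 2, 3: A + B + 2C = -14; 2A + B + 4C = -22; 3A + B + 8C = -40.
Subtracting the first from the second: A + 2C = -8.
Subtracting the second from the third: A + 4C = -18.
Solving: C = -5, A = 2, then B = -6.
Therefore a_{16} = 32 + (-6) + (-5)·65536 = -327654.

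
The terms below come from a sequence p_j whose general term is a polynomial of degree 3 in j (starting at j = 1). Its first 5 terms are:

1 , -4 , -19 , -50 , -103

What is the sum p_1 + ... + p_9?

1st diffs: -5, -15, -31, -53.
2nd diffs: -10, -16, -22.
3rd diffs: -6, -6 (constant).
Newton forward-difference form: p_j = 1 + (-5)·C(j-1,1) + (-10)·C(j-1,2) + (-6)·C(j-1,3).
Continuing: -184, -299, -454, -655.
Summing j = 1..9 (9 terms) gives -1767.

-1767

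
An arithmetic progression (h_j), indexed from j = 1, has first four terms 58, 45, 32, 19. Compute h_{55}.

Common difference d = -13.
h_j = 58 + (j - 1)·(-13).
h_{55} = 58 + 54·(-13) = -644.

-644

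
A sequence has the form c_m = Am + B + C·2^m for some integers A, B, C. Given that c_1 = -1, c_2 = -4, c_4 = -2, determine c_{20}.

Write the equations: A + B + 2C = -1; 2A + B + 4C = -4; 4A + B + 16C = -2.
Subtracting the first from the second: A + 2C = -3.
Subtracting the second from the third: 2A + 12C = 2.
Solving: C = 1, A = -5, then B = 2.
Hence c_{20} = -5·20 + 2 + 1·1048576 = 1048478.

1048478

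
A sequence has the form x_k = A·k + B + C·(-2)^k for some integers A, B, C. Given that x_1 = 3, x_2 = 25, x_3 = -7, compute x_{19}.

-1572783

Plug in k = 1, 2, 3: A + B - 2C = 3; 2A + B + 4C = 25; 3A + B - 8C = -7.
Subtracting the first from the second: A + 6C = 22.
Subtracting the second from the third: A - 12C = -32.
Solving: C = 3, A = 4, then B = 5.
Therefore x_{19} = 76 + 5 + 3·(-524288) = -1572783.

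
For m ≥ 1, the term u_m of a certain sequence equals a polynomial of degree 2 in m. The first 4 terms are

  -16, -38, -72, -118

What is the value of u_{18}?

-2022

1st diffs: -22, -34, -46.
2nd diffs: -12, -12 (constant).
Newton forward-difference form: u_m = -16 + (-22)·C(m-1,1) + (-12)·C(m-1,2).
At m = 18: m-1 = 17, so u_{18} = -16 - 374 - 1632 = -2022.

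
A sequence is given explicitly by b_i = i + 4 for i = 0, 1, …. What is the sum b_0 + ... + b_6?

49

Over i = 0..6: Σi = 21.
Total = (1)·21 + (4)·7 = 49.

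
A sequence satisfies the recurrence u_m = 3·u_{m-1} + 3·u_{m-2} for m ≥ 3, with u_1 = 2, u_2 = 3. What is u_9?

42687

Applying the relation repeatedly:
u_3 = 15; u_4 = 54; u_5 = 207; u_6 = 783; u_7 = 2970; u_8 = 11259; u_9 = 42687.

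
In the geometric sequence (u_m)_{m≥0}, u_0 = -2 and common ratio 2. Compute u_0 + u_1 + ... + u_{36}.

-274877906942

u_m = (-2)·2^(m-0).
S = (-2)·(2^37 - 1)/(2 - 1) = (-2)·(137438953472 - 1)/(1) = -274877906942.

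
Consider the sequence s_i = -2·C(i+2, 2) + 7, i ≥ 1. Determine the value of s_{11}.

-149

C(13, 2) = 78, so s_{11} = -149.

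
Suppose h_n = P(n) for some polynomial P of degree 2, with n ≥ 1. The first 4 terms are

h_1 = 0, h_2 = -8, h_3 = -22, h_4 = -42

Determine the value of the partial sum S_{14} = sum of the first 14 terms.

-2912

1st diffs: -8, -14, -20.
2nd diffs: -6, -6 (constant).
So h_n = -3n^2 + n + 2.
Continuing: …, -68, -100, -138, -182, …, h_{14} = -572.
Summing n = 1..14 (14 terms) gives -2912.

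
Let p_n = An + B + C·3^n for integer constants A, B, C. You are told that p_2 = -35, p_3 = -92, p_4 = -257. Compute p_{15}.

Write the equations: 2A + B + 9C = -35; 3A + B + 27C = -92; 4A + B + 81C = -257.
Subtracting the first from the second: A + 18C = -57.
Subtracting the second from the third: A + 54C = -165.
Solving: C = -3, A = -3, then B = -2.
So p_n = -3·n + (-2) + (-3)·3^n; at n=15 this is -43046768.

-43046768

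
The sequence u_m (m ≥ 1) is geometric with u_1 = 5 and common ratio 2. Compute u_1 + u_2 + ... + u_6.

315

u_m = 5·2^(m-1).
S = 5·(2^6 - 1)/(2 - 1) = 5·(64 - 1)/(1) = 315.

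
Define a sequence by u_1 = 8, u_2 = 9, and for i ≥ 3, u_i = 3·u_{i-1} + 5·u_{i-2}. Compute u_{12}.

Iterate the recurrence:
u_3 = 67; u_4 = 246; u_5 = 1073; u_6 = 4449; u_7 = 18712; u_8 = 78381; u_9 = 328703; u_{10} = 1378014; u_{11} = 5777557; u_{12} = 24222741.

24222741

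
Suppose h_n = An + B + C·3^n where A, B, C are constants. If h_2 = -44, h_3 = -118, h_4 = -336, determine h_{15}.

Write the equations: 2A + B + 9C = -44; 3A + B + 27C = -118; 4A + B + 81C = -336.
Subtracting the first from the second: A + 18C = -74.
Subtracting the second from the third: A + 54C = -218.
Solving: C = -4, A = -2, then B = -4.
So h_n = -2·n + (-4) + (-4)·3^n; at n=15 this is -57395662.

-57395662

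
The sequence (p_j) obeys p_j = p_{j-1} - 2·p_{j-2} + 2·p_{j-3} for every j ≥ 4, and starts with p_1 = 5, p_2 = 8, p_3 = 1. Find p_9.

25

Applying the relation repeatedly:
p_4 = -5; p_5 = 9; p_6 = 21; p_7 = -7; p_8 = -31; p_9 = 25.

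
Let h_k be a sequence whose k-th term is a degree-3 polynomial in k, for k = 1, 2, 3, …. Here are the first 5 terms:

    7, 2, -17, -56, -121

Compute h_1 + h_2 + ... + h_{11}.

-4488

1st diffs: -5, -19, -39, -65.
2nd diffs: -14, -20, -26.
3rd diffs: -6, -6 (constant).
Newton forward-difference form: h_k = 7 + (-5)·C(k-1,1) + (-14)·C(k-1,2) + (-6)·C(k-1,3).
Continuing: …, -218, -353, -532, -761, …, h_{11} = -1393.
Summing k = 1..11 (11 terms) gives -4488.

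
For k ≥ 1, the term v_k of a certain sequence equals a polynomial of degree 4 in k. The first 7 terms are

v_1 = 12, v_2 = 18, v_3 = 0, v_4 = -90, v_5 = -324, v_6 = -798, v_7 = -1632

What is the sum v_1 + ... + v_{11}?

-30426

1st diffs: 6, -18, -90, -234, -474, -834.
2nd diffs: -24, -72, -144, -240, -360.
3rd diffs: -48, -72, -96, -120.
4th diffs: -24, -24, -24 (constant).
So v_k = -k^4 + 2k^3 + k^2 + 4k + 6.
Continuing: -2970, -4980, -7854, -11808.
Summing k = 1..11 (11 terms) gives -30426.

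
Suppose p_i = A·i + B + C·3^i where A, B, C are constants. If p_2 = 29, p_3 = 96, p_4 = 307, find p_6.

2889

Plug in i = 2, 3, 4: 2A + B + 9C = 29; 3A + B + 27C = 96; 4A + B + 81C = 307.
Subtracting the first from the second: A + 18C = 67.
Subtracting the second from the third: A + 54C = 211.
Solving: C = 4, A = -5, then B = 3.
So p_i = -5·i + 3 + 4·3^i; at i=6 this is 2889.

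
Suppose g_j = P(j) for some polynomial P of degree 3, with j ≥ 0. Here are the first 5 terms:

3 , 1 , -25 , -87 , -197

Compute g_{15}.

-8007

1st diffs: -2, -26, -62, -110.
2nd diffs: -24, -36, -48.
3rd diffs: -12, -12 (constant).
So g_j = -2j^3 - 6j^2 + 6j + 3.
Evaluating at j = 15 gives g_{15} = -8007.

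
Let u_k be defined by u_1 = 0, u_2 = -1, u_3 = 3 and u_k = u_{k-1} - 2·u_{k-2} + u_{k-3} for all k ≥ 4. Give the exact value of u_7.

Compute successive terms:
u_4 = 5, u_5 = -2, u_6 = -9, u_7 = 0.

0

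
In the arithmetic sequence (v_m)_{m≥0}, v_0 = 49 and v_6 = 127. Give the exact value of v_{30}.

Common difference d = (127 - 49) / (6 - 0) = 13.
v_m = 49 + (m - 0)·13.
v_{30} = 49 + 30·13 = 439.

439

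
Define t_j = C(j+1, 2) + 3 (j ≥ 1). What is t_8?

C(9, 2) = 36, so t_8 = 39.

39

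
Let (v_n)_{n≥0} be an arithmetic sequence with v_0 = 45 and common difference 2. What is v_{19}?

v_n = 45 + (n - 0)·2.
v_{19} = 45 + 19·2 = 83.

83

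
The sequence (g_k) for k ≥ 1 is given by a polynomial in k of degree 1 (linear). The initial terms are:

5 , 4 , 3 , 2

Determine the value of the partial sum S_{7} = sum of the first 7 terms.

14

1st diffs: -1, -1, -1 (constant).
So g_k = -k + 6.
Continuing: 1, 0, -1.
Summing k = 1..7 (7 terms) gives 14.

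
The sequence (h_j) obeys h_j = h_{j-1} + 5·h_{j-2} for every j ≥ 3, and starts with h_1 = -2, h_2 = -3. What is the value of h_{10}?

-14668

Compute successive terms:
h_3 = -13;  h_4 = -28;  h_5 = -93;  h_6 = -233;  h_7 = -698;  h_8 = -1863;  h_9 = -5353;  h_{10} = -14668.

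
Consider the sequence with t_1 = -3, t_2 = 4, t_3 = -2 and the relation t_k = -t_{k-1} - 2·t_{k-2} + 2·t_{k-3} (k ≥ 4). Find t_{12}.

156

Applying the relation repeatedly:
t_4 = -12, t_5 = 24, t_6 = -4, t_7 = -68, t_8 = 124, t_9 = 4, t_{10} = -388, t_{11} = 628, t_{12} = 156.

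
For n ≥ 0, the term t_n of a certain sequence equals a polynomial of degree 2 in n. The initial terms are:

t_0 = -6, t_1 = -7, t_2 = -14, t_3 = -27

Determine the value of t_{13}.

1st diffs: -1, -7, -13.
2nd diffs: -6, -6 (constant).
Newton forward-difference form: t_n = -6 + (-1)·C(n,1) + (-6)·C(n,2).
At n = 13: n = 13, so t_{13} = -6 - 13 - 468 = -487.

-487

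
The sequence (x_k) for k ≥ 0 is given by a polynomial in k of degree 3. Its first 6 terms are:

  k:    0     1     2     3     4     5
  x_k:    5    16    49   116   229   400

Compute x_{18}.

13361

1st diffs: 11, 33, 67, 113, 171.
2nd diffs: 22, 34, 46, 58.
3rd diffs: 12, 12, 12 (constant).
Newton forward-difference form: x_k = 5 + 11·C(k,1) + 22·C(k,2) + 12·C(k,3).
At k = 18: k = 18, so x_{18} = 5 + 198 + 3366 + 9792 = 13361.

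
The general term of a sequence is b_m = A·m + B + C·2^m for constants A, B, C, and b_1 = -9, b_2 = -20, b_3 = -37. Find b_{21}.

The three given values yield: A + B + 2C = -9; 2A + B + 4C = -20; 3A + B + 8C = -37.
Subtracting the first from the second: A + 2C = -11.
Subtracting the second from the third: A + 4C = -17.
Solving: C = -3, A = -5, then B = 2.
So b_m = -5·m + 2 + (-3)·2^m; at m=21 this is -6291559.

-6291559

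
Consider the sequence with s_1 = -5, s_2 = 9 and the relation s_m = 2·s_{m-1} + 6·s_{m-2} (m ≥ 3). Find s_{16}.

38951040

Applying the relation repeatedly:
s_3 = -12  s_4 = 30  s_5 = -12  …  s_{13} = 801600  s_{14} = 2933184  s_{15} = 10675968  s_{16} = 38951040.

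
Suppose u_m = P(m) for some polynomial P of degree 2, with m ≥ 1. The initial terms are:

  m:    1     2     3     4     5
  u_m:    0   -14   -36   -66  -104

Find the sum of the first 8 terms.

1st diffs: -14, -22, -30, -38.
2nd diffs: -8, -8, -8 (constant).
Newton forward-difference form: u_m = (-14)·C(m-1,1) + (-8)·C(m-1,2).
Continuing: -150, -204, -266.
Summing m = 1..8 (8 terms) gives -840.

-840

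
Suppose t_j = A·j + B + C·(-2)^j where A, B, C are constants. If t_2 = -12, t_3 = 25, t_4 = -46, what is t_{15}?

Write the equations: 2A + B + 4C = -12; 3A + B - 8C = 25; 4A + B + 16C = -46.
Subtracting the first from the second: A - 12C = 37.
Subtracting the second from the third: A + 24C = -71.
Solving: C = -3, A = 1, then B = -2.
Therefore t_{15} = 15 + (-2) + (-3)·(-32768) = 98317.

98317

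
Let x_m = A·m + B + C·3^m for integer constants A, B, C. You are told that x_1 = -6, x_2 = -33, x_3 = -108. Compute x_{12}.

Plug in m = 1, 2, 3: A + B + 3C = -6; 2A + B + 9C = -33; 3A + B + 27C = -108.
Subtracting the first from the second: A + 6C = -27.
Subtracting the second from the third: A + 18C = -75.
Solving: C = -4, A = -3, then B = 9.
Hence x_{12} = -3·12 + 9 + (-4)·531441 = -2125791.

-2125791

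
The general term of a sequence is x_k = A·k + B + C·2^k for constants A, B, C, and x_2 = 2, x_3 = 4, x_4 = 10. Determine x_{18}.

262110

The three given values yield: 2A + B + 4C = 2; 3A + B + 8C = 4; 4A + B + 16C = 10.
Subtracting the first from the second: A + 4C = 2.
Subtracting the second from the third: A + 8C = 6.
Solving: C = 1, A = -2, then B = 2.
Hence x_{18} = -2·18 + 2 + 1·262144 = 262110.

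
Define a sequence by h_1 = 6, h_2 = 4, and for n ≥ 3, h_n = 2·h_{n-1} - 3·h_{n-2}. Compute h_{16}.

Step forward from the initial values:
h_3 = -10;  h_4 = -32;  h_5 = -34;  …;  h_{13} = 2894;  h_{14} = 7756;  h_{15} = 6830;  h_{16} = -9608.

-9608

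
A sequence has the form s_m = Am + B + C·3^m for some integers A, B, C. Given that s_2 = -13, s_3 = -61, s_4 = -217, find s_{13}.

-4782889

Write the equations: 2A + B + 9C = -13; 3A + B + 27C = -61; 4A + B + 81C = -217.
Subtracting the first from the second: A + 18C = -48.
Subtracting the second from the third: A + 54C = -156.
Solving: C = -3, A = 6, then B = 2.
Hence s_{13} = 6·13 + 2 + (-3)·1594323 = -4782889.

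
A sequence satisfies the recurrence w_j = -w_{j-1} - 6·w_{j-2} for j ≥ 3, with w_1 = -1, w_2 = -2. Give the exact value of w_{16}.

Compute successive terms:
w_3 = 8;  w_4 = 4;  w_5 = -52;  …;  w_{13} = 6044;  w_{14} = 157948;  w_{15} = -194212;  w_{16} = -753476.

-753476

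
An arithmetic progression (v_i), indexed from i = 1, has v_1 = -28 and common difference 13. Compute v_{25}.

v_i = -28 + (i - 1)·13.
v_{25} = -28 + 24·13 = 284.

284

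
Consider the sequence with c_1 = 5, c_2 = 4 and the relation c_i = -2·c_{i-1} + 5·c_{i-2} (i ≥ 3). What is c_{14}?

-6489536

c_3 = 17; c_4 = -14; c_5 = 113; …; c_{11} = 158297; c_{12} = -545174; c_{13} = 1881833; c_{14} = -6489536.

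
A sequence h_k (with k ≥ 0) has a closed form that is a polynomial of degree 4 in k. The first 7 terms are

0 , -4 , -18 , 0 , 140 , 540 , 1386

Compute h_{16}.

109616

1st diffs: -4, -14, 18, 140, 400, 846.
2nd diffs: -10, 32, 122, 260, 446.
3rd diffs: 42, 90, 138, 186.
4th diffs: 48, 48, 48 (constant).
Newton forward-difference form: h_k = (-4)·C(k,1) + (-10)·C(k,2) + 42·C(k,3) + 48·C(k,4).
At k = 16: k = 16, so h_{16} = -64 - 1200 + 23520 + 87360 = 109616.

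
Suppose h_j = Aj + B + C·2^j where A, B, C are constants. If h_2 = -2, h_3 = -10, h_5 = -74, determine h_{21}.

-6291370

The three given values yield: 2A + B + 4C = -2; 3A + B + 8C = -10; 5A + B + 32C = -74.
Subtracting the first from the second: A + 4C = -8.
Subtracting the second from the third: 2A + 24C = -64.
Solving: C = -3, A = 4, then B = 2.
Hence h_{21} = 4·21 + 2 + (-3)·2097152 = -6291370.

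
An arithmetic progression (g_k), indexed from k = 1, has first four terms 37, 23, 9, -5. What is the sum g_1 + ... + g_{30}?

Common difference d = -14.
g_k = 37 + (k - 1)·(-14).
g_{30} = -369; S = 30·(37 + (-369))/2 = -4980.

-4980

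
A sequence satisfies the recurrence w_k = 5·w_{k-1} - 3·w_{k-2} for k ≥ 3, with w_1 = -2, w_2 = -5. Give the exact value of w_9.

-117487

Compute successive terms:
w_3 = -19;  w_4 = -80;  w_5 = -343;  w_6 = -1475;  w_7 = -6346;  w_8 = -27305;  w_9 = -117487.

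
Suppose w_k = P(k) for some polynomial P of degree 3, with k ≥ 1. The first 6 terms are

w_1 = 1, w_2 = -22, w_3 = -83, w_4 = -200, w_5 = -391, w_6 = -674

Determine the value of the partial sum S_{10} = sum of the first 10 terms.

-9365

1st diffs: -23, -61, -117, -191, -283.
2nd diffs: -38, -56, -74, -92.
3rd diffs: -18, -18, -18 (constant).
So w_k = -3k^3 - k^2 + k + 4.
Continuing: -1067, -1588, -2255, -3086.
Summing k = 1..10 (10 terms) gives -9365.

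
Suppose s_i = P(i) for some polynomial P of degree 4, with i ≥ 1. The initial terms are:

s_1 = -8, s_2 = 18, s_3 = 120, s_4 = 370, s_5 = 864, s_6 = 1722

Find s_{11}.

17352

1st diffs: 26, 102, 250, 494, 858.
2nd diffs: 76, 148, 244, 364.
3rd diffs: 72, 96, 120.
4th diffs: 24, 24 (constant).
Newton forward-difference form: s_i = -8 + 26·C(i-1,1) + 76·C(i-1,2) + 72·C(i-1,3) + 24·C(i-1,4).
At i = 11: i-1 = 10, so s_{11} = -8 + 260 + 3420 + 8640 + 5040 = 17352.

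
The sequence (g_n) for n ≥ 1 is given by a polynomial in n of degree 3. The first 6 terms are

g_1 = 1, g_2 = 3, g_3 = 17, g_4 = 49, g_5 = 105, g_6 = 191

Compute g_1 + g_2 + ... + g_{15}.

13875

1st diffs: 2, 14, 32, 56, 86.
2nd diffs: 12, 18, 24, 30.
3rd diffs: 6, 6, 6 (constant).
Newton forward-difference form: g_n = 1 + 2·C(n-1,1) + 12·C(n-1,2) + 6·C(n-1,3).
Continuing: …, 313, 477, 689, 955, …, g_{15} = 3305.
Summing n = 1..15 (15 terms) gives 13875.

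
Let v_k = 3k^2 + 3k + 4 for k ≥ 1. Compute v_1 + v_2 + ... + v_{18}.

Over k = 1..18: Σk = 171, Σk² = 2109.
Total = (3)·2109 + (3)·171 + (4)·18 = 6912.

6912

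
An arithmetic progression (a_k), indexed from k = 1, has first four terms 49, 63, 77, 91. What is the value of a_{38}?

567

Common difference d = 14.
a_k = 49 + (k - 1)·14.
a_{38} = 49 + 37·14 = 567.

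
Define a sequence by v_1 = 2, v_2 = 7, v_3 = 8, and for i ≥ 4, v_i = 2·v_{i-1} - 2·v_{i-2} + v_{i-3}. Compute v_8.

7

Compute successive terms:
v_4 = 4, v_5 = -1, v_6 = -2, v_7 = 2, v_8 = 7.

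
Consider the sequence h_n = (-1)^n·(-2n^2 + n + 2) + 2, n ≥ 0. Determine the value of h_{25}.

(-1)^25 = -1; -2n^2 + n + 2 at n=25 is -1223; so h_{25} = 1225.

1225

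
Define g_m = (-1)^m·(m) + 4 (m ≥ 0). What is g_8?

(-1)^8 = 1; m at m=8 is 8; so g_8 = 12.

12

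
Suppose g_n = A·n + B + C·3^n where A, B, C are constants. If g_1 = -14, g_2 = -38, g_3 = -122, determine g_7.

-10898

At n = 1, 2, 3: A + B + 3C = -14; 2A + B + 9C = -38; 3A + B + 27C = -122.
Subtracting the first from the second: A + 6C = -24.
Subtracting the second from the third: A + 18C = -84.
Solving: C = -5, A = 6, then B = -5.
Therefore g_7 = 42 + (-5) + (-5)·2187 = -10898.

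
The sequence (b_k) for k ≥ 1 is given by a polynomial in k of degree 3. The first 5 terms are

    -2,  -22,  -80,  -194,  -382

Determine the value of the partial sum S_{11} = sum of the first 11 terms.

-13332

1st diffs: -20, -58, -114, -188.
2nd diffs: -38, -56, -74.
3rd diffs: -18, -18 (constant).
Newton forward-difference form: b_k = -2 + (-20)·C(k-1,1) + (-38)·C(k-1,2) + (-18)·C(k-1,3).
Continuing: …, -662, -1052, -1570, -2234, …, b_{11} = -4072.
Summing k = 1..11 (11 terms) gives -13332.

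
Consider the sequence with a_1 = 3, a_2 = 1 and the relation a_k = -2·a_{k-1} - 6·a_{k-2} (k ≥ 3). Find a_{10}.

1168

a_3 = -20, a_4 = 34, a_5 = 52, a_6 = -308, a_7 = 304, a_8 = 1240, a_9 = -4304, a_{10} = 1168.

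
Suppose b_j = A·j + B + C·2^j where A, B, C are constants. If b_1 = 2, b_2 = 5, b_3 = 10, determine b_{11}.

2058

The three given values yield: A + B + 2C = 2; 2A + B + 4C = 5; 3A + B + 8C = 10.
Subtracting the first from the second: A + 2C = 3.
Subtracting the second from the third: A + 4C = 5.
Solving: C = 1, A = 1, then B = -1.
Hence b_{11} = 1·11 + (-1) + 1·2048 = 2058.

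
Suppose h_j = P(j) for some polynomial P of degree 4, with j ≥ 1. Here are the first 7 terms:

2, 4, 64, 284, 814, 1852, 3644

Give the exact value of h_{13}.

1st diffs: 2, 60, 220, 530, 1038, 1792.
2nd diffs: 58, 160, 310, 508, 754.
3rd diffs: 102, 150, 198, 246.
4th diffs: 48, 48, 48 (constant).
Newton forward-difference form: h_j = 2 + 2·C(j-1,1) + 58·C(j-1,2) + 102·C(j-1,3) + 48·C(j-1,4).
At j = 13: j-1 = 12, so h_{13} = 2 + 24 + 3828 + 22440 + 23760 = 50054.

50054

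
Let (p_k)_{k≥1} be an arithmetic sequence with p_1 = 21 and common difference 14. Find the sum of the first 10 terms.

840

p_k = 21 + (k - 1)·14.
p_{10} = 147; S = 10·(21 + 147)/2 = 840.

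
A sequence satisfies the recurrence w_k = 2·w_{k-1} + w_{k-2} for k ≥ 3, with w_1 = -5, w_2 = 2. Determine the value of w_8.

-12

Step forward from the initial values:
w_3 = -1; w_4 = 0; w_5 = -1; w_6 = -2; w_7 = -5; w_8 = -12.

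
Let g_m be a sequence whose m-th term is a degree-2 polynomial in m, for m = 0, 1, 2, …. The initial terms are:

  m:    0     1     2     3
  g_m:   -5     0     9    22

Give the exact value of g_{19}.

1st diffs: 5, 9, 13.
2nd diffs: 4, 4 (constant).
Newton forward-difference form: g_m = -5 + 5·C(m,1) + 4·C(m,2).
At m = 19: m = 19, so g_{19} = -5 + 95 + 684 = 774.

774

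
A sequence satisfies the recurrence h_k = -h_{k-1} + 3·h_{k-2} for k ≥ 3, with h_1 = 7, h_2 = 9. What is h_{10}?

Iterate the recurrence:
h_3 = 12;  h_4 = 15;  h_5 = 21;  h_6 = 24;  h_7 = 39;  h_8 = 33;  h_9 = 84;  h_{10} = 15.

15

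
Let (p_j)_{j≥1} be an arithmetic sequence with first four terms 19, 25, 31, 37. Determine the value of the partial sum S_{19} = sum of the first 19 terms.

Common difference d = 6.
p_j = 19 + (j - 1)·6.
p_{19} = 127; S = 19·(19 + 127)/2 = 1387.

1387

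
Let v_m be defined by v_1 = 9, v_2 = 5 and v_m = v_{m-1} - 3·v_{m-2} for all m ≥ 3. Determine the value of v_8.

Iterate the recurrence:
v_3 = -22, v_4 = -37, v_5 = 29, v_6 = 140, v_7 = 53, v_8 = -367.

-367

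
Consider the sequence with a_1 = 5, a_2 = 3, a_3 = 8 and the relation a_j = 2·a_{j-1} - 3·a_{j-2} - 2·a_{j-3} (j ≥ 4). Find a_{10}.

889

Applying the relation repeatedly:
a_4 = -3;  a_5 = -36;  a_6 = -79;  a_7 = -44;  a_8 = 221;  a_9 = 732;  a_{10} = 889.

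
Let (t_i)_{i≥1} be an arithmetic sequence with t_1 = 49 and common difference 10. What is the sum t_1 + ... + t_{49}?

t_i = 49 + (i - 1)·10.
t_{49} = 529; S = 49·(49 + 529)/2 = 14161.

14161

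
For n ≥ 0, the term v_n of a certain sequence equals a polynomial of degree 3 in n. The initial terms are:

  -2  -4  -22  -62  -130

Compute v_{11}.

1st diffs: -2, -18, -40, -68.
2nd diffs: -16, -22, -28.
3rd diffs: -6, -6 (constant).
So v_n = -n^3 - 5n^2 + 4n - 2.
Evaluating at n = 11 gives v_{11} = -1894.

-1894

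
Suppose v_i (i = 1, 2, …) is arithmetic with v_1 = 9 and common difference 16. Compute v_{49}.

v_i = 9 + (i - 1)·16.
v_{49} = 9 + 48·16 = 777.

777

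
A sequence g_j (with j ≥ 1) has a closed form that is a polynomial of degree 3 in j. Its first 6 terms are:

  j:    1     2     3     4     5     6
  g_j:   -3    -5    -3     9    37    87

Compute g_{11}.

877

1st diffs: -2, 2, 12, 28, 50.
2nd diffs: 4, 10, 16, 22.
3rd diffs: 6, 6, 6 (constant).
Newton forward-difference form: g_j = -3 + (-2)·C(j-1,1) + 4·C(j-1,2) + 6·C(j-1,3).
At j = 11: j-1 = 10, so g_{11} = -3 - 20 + 180 + 720 = 877.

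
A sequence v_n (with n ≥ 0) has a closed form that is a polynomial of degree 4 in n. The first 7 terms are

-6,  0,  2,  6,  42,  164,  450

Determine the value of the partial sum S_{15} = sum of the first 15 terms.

1st diffs: 6, 2, 4, 36, 122, 286.
2nd diffs: -4, 2, 32, 86, 164.
3rd diffs: 6, 30, 54, 78.
4th diffs: 24, 24, 24 (constant).
Newton forward-difference form: v_n = -6 + 6·C(n,1) + (-4)·C(n,2) + 6·C(n,3) + 24·C(n,4).
Continuing: …, 1002, 1946, 3432, 5634, …, v_{14} = 25922.
Summing n = 0..14 (15 terms) gives 78982.

78982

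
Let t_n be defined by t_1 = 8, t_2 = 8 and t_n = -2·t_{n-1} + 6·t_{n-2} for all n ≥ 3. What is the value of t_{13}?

Applying the relation repeatedly:
t_3 = 32, t_4 = -16, t_5 = 224, …, t_{10} = -110464, t_{11} = 406016, t_{12} = -1474816, t_{13} = 5385728.

5385728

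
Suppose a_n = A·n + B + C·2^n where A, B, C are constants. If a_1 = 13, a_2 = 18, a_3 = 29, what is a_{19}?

1572853

Write the equations: A + B + 2C = 13; 2A + B + 4C = 18; 3A + B + 8C = 29.
Subtracting the first from the second: A + 2C = 5.
Subtracting the second from the third: A + 4C = 11.
Solving: C = 3, A = -1, then B = 8.
Therefore a_{19} = -19 + 8 + 3·524288 = 1572853.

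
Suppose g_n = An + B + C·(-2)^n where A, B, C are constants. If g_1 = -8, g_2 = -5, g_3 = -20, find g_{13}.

-8234

Write the equations: A + B - 2C = -8; 2A + B + 4C = -5; 3A + B - 8C = -20.
Subtracting the first from the second: A + 6C = 3.
Subtracting the second from the third: A - 12C = -15.
Solving: C = 1, A = -3, then B = -3.
Hence g_{13} = -3·13 + (-3) + 1·(-8192) = -8234.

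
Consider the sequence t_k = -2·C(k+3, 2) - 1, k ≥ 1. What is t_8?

-111

C(11, 2) = 55, so t_8 = -111.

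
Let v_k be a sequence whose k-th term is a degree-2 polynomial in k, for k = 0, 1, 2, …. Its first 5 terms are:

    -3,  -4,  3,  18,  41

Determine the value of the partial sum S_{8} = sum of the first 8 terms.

396

1st diffs: -1, 7, 15, 23.
2nd diffs: 8, 8, 8 (constant).
So v_k = 4k^2 - 5k - 3.
Continuing: 72, 111, 158.
Summing k = 0..7 (8 terms) gives 396.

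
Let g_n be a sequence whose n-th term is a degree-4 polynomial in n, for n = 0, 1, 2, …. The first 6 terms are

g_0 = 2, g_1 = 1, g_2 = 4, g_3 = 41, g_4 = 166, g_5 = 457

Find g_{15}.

1st diffs: -1, 3, 37, 125, 291.
2nd diffs: 4, 34, 88, 166.
3rd diffs: 30, 54, 78.
4th diffs: 24, 24 (constant).
So g_n = n^4 - n^3 - 2n^2 + n + 2.
Evaluating at n = 15 gives g_{15} = 46817.

46817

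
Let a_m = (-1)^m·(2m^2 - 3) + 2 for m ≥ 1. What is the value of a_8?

(-1)^8 = 1; 2m^2 - 3 at m=8 is 125; so a_8 = 127.

127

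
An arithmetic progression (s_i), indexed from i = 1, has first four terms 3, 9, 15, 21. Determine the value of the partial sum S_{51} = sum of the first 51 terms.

Common difference d = 6.
s_i = 3 + (i - 1)·6.
s_{51} = 303; S = 51·(3 + 303)/2 = 7803.

7803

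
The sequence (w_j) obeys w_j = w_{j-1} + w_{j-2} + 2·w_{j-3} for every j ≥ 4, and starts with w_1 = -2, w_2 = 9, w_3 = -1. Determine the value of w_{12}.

w_4 = 4, w_5 = 21, w_6 = 23, w_7 = 52, w_8 = 117, w_9 = 215, w_{10} = 436, w_{11} = 885, w_{12} = 1751.

1751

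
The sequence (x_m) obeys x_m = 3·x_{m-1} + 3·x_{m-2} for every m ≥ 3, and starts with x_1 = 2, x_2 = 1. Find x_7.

1674

Step forward from the initial values:
x_3 = 9  x_4 = 30  x_5 = 117  x_6 = 441  x_7 = 1674.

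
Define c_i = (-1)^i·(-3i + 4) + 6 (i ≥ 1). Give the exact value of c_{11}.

(-1)^11 = -1; -3i + 4 at i=11 is -29; so c_{11} = 35.

35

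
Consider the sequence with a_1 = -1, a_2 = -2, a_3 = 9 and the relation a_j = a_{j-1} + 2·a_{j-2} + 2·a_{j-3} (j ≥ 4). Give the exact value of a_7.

81

Step forward from the initial values:
a_4 = 3  a_5 = 17  a_6 = 41  a_7 = 81.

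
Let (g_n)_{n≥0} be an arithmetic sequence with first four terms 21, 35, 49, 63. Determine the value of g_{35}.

511

Common difference d = 14.
g_n = 21 + (n - 0)·14.
g_{35} = 21 + 35·14 = 511.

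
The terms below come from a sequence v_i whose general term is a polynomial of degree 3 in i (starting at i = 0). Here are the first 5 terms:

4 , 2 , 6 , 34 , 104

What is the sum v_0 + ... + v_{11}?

10146

1st diffs: -2, 4, 28, 70.
2nd diffs: 6, 24, 42.
3rd diffs: 18, 18 (constant).
Newton forward-difference form: v_i = 4 + (-2)·C(i,1) + 6·C(i,2) + 18·C(i,3).
Continuing: …, 234, 442, 746, 1164, …, v_{11} = 3282.
Summing i = 0..11 (12 terms) gives 10146.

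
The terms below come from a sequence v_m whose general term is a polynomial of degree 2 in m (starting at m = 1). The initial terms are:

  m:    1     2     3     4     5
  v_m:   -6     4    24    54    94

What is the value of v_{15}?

1044

1st diffs: 10, 20, 30, 40.
2nd diffs: 10, 10, 10 (constant).
Newton forward-difference form: v_m = -6 + 10·C(m-1,1) + 10·C(m-1,2).
At m = 15: m-1 = 14, so v_{15} = -6 + 140 + 910 = 1044.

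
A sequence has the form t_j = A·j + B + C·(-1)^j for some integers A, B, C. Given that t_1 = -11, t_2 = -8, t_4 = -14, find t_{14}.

-44

At j = 1, 2, 4: A + B - C = -11; 2A + B + C = -8; 4A + B + C = -14.
Subtracting the first from the second: A + 2C = 3.
Subtracting the second from the third: 2A = -6.
Solving: C = 3, A = -3, then B = -5.
Therefore t_{14} = -42 + (-5) + 3·1 = -44.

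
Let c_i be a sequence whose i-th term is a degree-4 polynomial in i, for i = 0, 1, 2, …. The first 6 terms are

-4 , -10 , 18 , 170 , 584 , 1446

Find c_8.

1st diffs: -6, 28, 152, 414, 862.
2nd diffs: 34, 124, 262, 448.
3rd diffs: 90, 138, 186.
4th diffs: 48, 48 (constant).
So c_i = 2i^4 + 3i^3 - 6i^2 - 5i - 4.
Evaluating at i = 8 gives c_8 = 9300.

9300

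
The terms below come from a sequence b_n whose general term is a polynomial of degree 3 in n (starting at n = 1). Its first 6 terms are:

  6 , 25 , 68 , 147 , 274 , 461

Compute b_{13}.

1st diffs: 19, 43, 79, 127, 187.
2nd diffs: 24, 36, 48, 60.
3rd diffs: 12, 12, 12 (constant).
Newton forward-difference form: b_n = 6 + 19·C(n-1,1) + 24·C(n-1,2) + 12·C(n-1,3).
At n = 13: n-1 = 12, so b_{13} = 6 + 228 + 1584 + 2640 = 4458.

4458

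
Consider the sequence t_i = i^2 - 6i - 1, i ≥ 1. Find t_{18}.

t_{18} = 1·18^2 - 6·18 - 1 = 215.

215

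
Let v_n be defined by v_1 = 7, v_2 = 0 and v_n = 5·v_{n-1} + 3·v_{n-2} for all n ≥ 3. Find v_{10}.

3069465

v_3 = 21, v_4 = 105, v_5 = 588, v_6 = 3255, v_7 = 18039, v_8 = 99960, v_9 = 553917, v_{10} = 3069465.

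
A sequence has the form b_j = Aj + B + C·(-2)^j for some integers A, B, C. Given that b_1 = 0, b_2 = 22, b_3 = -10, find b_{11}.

The three given values yield: A + B - 2C = 0; 2A + B + 4C = 22; 3A + B - 8C = -10.
Subtracting the first from the second: A + 6C = 22.
Subtracting the second from the third: A - 12C = -32.
Solving: C = 3, A = 4, then B = 2.
Hence b_{11} = 4·11 + 2 + 3·(-2048) = -6098.

-6098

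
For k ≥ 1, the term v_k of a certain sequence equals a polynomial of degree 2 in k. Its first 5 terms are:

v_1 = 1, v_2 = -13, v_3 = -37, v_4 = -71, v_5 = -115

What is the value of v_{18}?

1st diffs: -14, -24, -34, -44.
2nd diffs: -10, -10, -10 (constant).
So v_k = -5k^2 + k + 5.
Evaluating at k = 18 gives v_{18} = -1597.

-1597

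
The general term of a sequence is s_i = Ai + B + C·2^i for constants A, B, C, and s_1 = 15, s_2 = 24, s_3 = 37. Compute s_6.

Write the equations: A + B + 2C = 15; 2A + B + 4C = 24; 3A + B + 8C = 37.
Subtracting the first from the second: A + 2C = 9.
Subtracting the second from the third: A + 4C = 13.
Solving: C = 2, A = 5, then B = 6.
So s_i = 5·i + 6 + 2·2^i; at i=6 this is 164.

164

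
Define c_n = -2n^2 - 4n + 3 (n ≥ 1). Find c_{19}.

c_{19} = -2·19^2 - 4·19 + 3 = -795.

-795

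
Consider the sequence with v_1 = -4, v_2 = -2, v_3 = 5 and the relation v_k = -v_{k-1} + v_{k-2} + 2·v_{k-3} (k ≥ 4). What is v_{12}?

Iterate the recurrence:
v_4 = -15  v_5 = 16  v_6 = -21  v_7 = 7  v_8 = 4  v_9 = -39  v_{10} = 57  v_{11} = -88  v_{12} = 67.

67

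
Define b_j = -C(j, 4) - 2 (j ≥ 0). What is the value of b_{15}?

C(15, 4) = 1365, so b_{15} = -1367.

-1367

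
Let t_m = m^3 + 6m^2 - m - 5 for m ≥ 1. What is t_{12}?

2575

t_{12} = 1·12^3 + 6·12^2 - 1·12 - 5 = 2575.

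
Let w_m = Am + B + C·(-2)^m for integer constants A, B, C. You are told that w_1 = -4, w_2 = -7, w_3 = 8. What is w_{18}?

Plug in m = 1, 2, 3: A + B - 2C = -4; 2A + B + 4C = -7; 3A + B - 8C = 8.
Subtracting the first from the second: A + 6C = -3.
Subtracting the second from the third: A - 12C = 15.
Solving: C = -1, A = 3, then B = -9.
So w_m = 3·m + (-9) + (-1)·(-2)^m; at m=18 this is -262099.

-262099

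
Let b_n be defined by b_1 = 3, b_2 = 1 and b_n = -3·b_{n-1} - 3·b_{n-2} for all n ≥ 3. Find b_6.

Applying the relation repeatedly:
b_3 = -12  b_4 = 33  b_5 = -63  b_6 = 90.

90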